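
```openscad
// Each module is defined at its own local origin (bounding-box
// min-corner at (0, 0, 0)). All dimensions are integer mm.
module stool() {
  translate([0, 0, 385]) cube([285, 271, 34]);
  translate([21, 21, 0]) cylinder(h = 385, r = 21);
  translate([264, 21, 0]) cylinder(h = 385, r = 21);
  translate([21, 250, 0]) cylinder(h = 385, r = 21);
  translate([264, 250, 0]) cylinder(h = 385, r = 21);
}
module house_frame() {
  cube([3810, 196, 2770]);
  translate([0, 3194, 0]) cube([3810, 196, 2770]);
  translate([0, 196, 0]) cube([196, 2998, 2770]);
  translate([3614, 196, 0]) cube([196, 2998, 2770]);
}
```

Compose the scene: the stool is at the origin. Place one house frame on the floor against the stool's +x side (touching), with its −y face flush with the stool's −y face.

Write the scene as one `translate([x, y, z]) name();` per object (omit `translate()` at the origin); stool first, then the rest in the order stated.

stool();
translate([285, 0, 0]) house_frame();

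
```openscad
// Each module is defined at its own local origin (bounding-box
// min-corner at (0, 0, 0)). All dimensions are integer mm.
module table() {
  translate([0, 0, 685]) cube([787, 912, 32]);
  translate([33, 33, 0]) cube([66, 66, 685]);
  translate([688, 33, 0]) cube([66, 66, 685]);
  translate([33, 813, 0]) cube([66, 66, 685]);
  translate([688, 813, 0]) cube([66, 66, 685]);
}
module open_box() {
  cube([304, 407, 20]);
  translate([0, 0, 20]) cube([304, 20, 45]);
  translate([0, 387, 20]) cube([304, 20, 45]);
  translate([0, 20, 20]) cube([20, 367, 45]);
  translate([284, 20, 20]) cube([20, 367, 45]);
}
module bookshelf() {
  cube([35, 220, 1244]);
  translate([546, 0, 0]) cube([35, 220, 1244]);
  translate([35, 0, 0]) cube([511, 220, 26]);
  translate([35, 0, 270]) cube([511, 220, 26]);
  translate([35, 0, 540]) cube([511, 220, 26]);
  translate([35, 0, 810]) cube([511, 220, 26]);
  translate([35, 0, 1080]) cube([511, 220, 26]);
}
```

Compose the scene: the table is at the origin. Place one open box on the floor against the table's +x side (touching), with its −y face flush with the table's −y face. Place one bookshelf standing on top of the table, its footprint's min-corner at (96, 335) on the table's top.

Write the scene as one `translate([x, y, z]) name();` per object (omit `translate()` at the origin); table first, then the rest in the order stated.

table();
translate([787, 0, 0]) open_box();
translate([96, 335, 717]) bookshelf();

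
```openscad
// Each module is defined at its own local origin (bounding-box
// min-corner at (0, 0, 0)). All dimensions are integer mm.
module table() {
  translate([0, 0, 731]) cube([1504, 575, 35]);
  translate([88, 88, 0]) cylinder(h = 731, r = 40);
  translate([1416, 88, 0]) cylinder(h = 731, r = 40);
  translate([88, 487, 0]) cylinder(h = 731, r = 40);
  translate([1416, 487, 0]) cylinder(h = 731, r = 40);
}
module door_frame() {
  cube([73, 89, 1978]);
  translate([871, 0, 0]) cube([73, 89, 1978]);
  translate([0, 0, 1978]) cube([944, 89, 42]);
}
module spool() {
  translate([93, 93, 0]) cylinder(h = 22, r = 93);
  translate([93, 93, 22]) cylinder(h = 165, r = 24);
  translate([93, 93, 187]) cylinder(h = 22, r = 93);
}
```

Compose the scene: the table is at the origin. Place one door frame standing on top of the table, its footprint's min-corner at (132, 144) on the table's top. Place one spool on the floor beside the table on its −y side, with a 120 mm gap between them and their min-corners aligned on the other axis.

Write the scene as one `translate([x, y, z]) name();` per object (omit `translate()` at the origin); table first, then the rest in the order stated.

table();
translate([132, 144, 766]) door_frame();
translate([0, -306, 0]) spool();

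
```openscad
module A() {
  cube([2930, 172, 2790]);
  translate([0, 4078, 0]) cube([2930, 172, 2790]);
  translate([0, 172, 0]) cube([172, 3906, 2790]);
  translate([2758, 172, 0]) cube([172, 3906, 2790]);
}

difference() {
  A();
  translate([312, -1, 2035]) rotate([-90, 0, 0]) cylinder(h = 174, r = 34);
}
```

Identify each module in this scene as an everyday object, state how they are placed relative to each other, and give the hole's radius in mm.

A is a house frame. The house frame has a circular hole through its front wall. The hole's radius is 34 mm.

The subtracted cylinder has r = 34 mm.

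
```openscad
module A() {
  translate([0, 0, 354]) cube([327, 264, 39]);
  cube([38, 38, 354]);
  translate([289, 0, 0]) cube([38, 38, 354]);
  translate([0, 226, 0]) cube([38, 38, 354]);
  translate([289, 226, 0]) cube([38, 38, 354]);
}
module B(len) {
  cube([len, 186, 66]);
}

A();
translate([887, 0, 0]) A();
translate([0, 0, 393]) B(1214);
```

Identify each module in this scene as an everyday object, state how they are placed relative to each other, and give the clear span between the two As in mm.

A is a stool. B is a beam. A beam spans the tops of two stools. The clear span between the two stools is 560 mm.

Second stool starts at x = 887; first ends at x = 327; clear span = 887 − 327 = 560 mm.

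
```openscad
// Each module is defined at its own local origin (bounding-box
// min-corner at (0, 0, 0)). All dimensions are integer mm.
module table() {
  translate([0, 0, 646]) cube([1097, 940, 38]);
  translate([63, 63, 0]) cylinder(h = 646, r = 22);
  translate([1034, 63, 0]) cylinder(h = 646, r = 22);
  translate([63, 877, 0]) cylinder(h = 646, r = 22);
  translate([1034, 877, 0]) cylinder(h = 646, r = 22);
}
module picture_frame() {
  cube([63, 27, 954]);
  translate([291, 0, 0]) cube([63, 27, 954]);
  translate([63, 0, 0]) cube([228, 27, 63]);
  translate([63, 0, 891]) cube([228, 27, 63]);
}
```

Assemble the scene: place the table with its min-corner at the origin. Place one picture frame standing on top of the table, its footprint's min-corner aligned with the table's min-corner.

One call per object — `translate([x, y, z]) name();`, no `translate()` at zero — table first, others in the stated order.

table();
translate([0, 0, 684]) picture_frame();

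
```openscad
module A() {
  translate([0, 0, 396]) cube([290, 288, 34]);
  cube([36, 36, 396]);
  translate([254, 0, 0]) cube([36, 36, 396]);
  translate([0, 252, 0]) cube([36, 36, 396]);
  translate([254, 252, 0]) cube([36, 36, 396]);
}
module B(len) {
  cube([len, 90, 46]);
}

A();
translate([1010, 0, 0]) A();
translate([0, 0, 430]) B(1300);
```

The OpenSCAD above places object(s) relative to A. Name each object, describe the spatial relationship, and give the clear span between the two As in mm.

Second stool starts at x = 1010; first ends at x = 290; clear span = 1010 − 290 = 720 mm.

A is a stool. B is a beam. A beam spans the tops of two stools. The clear span between the two stools is 720 mm.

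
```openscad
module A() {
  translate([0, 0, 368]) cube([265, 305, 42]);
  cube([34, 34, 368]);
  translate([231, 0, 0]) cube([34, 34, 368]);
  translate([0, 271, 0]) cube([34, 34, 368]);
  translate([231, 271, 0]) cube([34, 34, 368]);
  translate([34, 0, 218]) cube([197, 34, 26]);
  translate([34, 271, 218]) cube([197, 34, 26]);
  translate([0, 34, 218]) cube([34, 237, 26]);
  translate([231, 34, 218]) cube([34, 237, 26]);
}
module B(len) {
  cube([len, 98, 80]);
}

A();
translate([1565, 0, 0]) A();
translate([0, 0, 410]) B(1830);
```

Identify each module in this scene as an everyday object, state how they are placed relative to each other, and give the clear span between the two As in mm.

Second stool starts at x = 1565; first ends at x = 265; clear span = 1565 − 265 = 1300 mm.

A is a stool. B is a beam. A beam spans the tops of two stools. The clear span between the two stools is 1300 mm.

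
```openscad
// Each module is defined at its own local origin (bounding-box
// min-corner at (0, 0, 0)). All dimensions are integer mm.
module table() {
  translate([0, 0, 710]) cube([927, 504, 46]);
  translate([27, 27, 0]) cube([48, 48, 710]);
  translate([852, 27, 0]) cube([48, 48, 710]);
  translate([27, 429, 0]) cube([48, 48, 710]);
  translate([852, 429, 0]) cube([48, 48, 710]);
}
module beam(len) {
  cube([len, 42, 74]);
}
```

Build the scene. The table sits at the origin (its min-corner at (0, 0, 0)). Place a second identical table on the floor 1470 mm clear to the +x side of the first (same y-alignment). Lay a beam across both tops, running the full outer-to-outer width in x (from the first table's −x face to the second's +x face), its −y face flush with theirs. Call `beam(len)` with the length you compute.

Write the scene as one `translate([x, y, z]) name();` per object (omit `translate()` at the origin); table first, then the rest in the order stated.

table();
translate([2397, 0, 0]) table();
translate([0, 0, 756]) beam(3324);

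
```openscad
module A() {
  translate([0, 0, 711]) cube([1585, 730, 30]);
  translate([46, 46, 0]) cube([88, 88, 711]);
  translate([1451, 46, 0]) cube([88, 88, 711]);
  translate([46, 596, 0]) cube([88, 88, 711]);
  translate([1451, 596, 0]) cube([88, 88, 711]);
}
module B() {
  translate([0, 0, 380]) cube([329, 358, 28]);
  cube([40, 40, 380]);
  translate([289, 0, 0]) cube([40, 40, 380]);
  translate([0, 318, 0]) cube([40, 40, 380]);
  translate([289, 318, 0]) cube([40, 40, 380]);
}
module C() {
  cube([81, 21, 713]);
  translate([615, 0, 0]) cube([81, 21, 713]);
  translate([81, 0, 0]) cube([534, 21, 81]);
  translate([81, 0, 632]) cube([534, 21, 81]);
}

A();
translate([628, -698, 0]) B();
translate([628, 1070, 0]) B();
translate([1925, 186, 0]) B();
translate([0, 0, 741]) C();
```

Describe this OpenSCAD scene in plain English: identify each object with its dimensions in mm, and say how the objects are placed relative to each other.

A is a table with a 1585×730 mm rectangular top, 30 mm thick, top surface at z = 741 mm, supported by four 88×88 mm square legs, each inset 46 mm from the nearest pair of top edges, running from the floor.

B is a four-legged stool. The seat is 329×358 mm, 28 mm thick, top at z = 408 mm. It stands on four square legs, each 40×40 mm in cross-section, from z = 0 to the seat underside, each flush with a corner of the seat.

C is a rectangular picture frame lying in the x–z plane (depth along y). The opening is 534 mm wide (x) by 551 mm tall (z), surrounded by a border 81 mm wide on all four sides. The frame is 21 mm deep and is made of two full-height vertical stiles with two horizontal rails fitted between them.

Three stools sit around the table at the −y, +y, +x sides. The picture frame is on top of the table.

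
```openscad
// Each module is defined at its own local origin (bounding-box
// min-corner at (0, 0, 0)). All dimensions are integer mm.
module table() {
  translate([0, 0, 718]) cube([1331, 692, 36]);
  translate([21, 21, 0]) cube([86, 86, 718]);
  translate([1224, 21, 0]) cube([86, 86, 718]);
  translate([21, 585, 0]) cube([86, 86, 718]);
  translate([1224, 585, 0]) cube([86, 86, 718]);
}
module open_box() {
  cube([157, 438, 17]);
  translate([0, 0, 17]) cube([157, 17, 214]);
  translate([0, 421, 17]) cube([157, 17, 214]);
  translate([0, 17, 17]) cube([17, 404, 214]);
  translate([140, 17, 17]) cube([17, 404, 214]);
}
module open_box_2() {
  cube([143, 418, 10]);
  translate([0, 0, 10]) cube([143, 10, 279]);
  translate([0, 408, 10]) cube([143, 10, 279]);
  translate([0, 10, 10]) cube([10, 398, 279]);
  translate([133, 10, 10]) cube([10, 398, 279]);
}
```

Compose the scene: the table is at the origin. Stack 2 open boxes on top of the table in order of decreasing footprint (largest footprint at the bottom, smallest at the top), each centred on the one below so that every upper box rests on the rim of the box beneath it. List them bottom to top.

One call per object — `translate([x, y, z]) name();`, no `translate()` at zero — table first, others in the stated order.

table();
translate([587, 127, 754]) open_box();
translate([594, 137, 985]) open_box_2();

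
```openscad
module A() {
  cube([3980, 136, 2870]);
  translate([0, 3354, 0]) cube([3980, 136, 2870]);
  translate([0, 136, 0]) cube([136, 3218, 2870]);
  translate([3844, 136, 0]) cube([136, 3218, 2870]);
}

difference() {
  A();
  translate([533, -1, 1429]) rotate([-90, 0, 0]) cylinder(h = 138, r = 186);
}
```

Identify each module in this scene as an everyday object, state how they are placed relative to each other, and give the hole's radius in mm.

A is a house frame. The house frame has a circular hole through its front wall. The hole's radius is 186 mm.

The subtracted cylinder has r = 186 mm.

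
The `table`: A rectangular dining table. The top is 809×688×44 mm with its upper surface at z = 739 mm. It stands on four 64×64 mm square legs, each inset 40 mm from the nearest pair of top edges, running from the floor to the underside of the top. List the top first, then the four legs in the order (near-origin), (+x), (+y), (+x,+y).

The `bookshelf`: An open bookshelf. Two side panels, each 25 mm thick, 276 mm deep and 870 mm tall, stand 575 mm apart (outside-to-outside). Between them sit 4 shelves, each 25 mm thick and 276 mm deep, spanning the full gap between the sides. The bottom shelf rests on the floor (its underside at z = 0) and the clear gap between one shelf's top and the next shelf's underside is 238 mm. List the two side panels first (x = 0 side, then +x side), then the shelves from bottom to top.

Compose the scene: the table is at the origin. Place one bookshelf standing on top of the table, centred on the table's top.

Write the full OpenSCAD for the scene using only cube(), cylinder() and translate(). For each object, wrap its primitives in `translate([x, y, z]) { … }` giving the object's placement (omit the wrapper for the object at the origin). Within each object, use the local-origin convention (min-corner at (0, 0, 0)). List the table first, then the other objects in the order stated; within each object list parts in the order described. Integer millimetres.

translate([0, 0, 695]) cube([809, 688, 44]);
translate([40, 40, 0]) cube([64, 64, 695]);
translate([705, 40, 0]) cube([64, 64, 695]);
translate([40, 584, 0]) cube([64, 64, 695]);
translate([705, 584, 0]) cube([64, 64, 695]);
translate([117, 206, 739]) {
  cube([25, 276, 870]);
  translate([550, 0, 0]) cube([25, 276, 870]);
  translate([25, 0, 0]) cube([525, 276, 25]);
  translate([25, 0, 263]) cube([525, 276, 25]);
  translate([25, 0, 526]) cube([525, 276, 25]);
  translate([25, 0, 789]) cube([525, 276, 25]);
}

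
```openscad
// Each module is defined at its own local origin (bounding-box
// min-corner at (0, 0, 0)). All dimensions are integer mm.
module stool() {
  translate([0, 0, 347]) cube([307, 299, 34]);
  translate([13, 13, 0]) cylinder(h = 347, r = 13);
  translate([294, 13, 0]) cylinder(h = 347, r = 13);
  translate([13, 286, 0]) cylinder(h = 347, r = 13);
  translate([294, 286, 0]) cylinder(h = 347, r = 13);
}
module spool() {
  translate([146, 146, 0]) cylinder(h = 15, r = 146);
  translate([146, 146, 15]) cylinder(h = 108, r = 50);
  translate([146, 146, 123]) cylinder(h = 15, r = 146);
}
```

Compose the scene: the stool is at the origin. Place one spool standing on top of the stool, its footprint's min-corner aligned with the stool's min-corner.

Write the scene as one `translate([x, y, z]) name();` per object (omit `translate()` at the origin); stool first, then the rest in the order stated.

stool();
translate([0, 0, 381]) spool();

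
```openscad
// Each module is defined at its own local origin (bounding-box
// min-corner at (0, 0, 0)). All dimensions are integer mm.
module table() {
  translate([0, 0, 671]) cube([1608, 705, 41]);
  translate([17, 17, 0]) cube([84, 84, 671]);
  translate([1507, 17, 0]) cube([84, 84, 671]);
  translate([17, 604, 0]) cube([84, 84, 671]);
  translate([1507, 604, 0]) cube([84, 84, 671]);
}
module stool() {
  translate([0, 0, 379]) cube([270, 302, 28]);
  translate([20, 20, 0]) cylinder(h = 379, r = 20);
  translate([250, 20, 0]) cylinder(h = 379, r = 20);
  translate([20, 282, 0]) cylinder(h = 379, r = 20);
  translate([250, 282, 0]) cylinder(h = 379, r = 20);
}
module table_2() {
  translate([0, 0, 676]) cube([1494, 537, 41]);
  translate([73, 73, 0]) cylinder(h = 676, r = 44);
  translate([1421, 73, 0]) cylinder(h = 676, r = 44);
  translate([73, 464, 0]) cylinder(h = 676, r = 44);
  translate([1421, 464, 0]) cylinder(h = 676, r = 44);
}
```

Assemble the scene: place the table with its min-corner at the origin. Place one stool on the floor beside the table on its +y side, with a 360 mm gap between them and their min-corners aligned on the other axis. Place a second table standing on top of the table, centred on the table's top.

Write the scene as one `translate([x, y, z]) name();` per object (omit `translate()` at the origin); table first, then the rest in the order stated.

table();
translate([0, 1065, 0]) stool();
translate([57, 84, 712]) table_2();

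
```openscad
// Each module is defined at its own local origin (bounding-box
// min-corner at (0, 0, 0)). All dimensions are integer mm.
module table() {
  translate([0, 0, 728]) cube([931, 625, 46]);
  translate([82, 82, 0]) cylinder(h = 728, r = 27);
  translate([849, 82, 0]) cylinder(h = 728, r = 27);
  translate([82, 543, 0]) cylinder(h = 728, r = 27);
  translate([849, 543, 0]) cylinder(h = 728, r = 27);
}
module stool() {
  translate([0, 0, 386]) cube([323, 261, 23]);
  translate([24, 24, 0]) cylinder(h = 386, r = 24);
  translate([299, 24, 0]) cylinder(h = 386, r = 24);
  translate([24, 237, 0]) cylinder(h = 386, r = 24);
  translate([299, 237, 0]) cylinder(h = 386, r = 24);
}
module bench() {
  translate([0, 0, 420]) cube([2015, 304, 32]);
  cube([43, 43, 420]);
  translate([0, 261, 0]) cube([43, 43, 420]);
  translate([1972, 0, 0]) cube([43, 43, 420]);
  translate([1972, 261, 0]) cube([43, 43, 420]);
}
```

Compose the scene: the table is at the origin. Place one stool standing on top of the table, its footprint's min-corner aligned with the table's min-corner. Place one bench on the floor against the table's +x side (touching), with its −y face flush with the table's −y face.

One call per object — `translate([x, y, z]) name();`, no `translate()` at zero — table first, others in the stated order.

table();
translate([0, 0, 774]) stool();
translate([931, 0, 0]) bench();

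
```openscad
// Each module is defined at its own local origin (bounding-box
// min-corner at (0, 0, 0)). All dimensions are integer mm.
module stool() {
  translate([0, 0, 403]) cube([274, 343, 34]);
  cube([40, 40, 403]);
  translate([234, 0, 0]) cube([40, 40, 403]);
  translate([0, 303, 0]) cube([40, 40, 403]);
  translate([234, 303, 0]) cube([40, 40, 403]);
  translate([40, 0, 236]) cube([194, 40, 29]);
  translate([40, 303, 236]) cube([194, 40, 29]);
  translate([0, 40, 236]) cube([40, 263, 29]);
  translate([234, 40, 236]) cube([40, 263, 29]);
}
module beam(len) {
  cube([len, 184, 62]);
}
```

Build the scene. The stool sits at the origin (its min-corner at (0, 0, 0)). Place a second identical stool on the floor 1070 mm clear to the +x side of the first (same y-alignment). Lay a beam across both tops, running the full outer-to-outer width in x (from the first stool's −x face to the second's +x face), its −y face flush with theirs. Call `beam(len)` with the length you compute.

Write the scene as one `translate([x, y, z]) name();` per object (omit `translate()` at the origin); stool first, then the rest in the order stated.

stool();
translate([1344, 0, 0]) stool();
translate([0, 0, 437]) beam(1618);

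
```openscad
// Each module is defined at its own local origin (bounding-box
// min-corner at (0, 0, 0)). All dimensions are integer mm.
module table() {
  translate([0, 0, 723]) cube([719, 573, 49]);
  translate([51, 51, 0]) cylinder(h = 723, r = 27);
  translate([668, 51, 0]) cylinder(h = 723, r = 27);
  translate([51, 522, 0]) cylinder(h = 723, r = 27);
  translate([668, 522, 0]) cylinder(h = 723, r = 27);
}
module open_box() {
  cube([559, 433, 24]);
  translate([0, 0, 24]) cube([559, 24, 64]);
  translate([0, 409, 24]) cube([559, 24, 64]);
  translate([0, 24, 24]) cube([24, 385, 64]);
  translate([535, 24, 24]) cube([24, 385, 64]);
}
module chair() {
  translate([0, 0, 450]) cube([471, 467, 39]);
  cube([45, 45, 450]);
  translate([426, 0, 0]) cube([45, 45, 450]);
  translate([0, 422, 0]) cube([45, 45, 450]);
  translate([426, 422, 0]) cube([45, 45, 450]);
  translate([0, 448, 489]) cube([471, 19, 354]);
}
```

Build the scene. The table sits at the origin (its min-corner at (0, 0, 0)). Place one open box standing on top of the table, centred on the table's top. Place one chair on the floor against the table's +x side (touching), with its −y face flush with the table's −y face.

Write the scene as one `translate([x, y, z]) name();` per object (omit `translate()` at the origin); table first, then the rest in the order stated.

table();
translate([80, 70, 772]) open_box();
translate([719, 0, 0]) chair();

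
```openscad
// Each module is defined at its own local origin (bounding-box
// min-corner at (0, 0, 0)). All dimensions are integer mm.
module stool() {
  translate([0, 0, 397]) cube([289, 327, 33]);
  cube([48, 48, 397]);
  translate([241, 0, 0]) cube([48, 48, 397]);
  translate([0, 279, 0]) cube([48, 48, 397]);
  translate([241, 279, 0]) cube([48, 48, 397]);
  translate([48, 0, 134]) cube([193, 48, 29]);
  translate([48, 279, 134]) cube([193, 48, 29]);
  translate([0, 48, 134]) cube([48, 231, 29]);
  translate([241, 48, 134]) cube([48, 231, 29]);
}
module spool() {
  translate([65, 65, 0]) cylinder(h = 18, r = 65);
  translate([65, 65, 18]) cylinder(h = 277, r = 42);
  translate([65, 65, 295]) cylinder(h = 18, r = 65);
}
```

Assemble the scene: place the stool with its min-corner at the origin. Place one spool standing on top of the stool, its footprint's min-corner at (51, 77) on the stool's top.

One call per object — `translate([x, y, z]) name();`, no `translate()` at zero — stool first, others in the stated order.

stool();
translate([51, 77, 430]) spool();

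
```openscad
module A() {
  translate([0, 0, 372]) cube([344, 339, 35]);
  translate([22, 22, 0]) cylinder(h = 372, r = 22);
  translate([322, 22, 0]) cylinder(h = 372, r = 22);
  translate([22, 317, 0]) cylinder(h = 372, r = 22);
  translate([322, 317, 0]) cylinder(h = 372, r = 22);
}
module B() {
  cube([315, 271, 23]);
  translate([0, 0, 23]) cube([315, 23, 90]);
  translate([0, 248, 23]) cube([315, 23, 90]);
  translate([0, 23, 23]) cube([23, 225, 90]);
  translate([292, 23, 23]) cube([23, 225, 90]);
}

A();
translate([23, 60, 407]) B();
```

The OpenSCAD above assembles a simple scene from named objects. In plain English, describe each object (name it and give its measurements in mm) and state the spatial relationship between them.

A is a four-legged stool. The seat is 344×339 mm, 35 mm thick, top at z = 407 mm. It stands on four round legs, each 44 mm in diameter, from z = 0 to the seat underside, each leg's axis is inset half a diameter from the nearest pair of seat edges (so the leg's bounding box is flush with the corner).

B is an open-topped rectangular box: outside dimensions 315×271×113 mm, with a uniform wall and base thickness of 23 mm. The base is a full 315×271 slab on the floor; four walls sit on top of the base. The front and back walls (the −y and +y sides) span the full width; the two side walls fit between them.

The open box is on top of the stool.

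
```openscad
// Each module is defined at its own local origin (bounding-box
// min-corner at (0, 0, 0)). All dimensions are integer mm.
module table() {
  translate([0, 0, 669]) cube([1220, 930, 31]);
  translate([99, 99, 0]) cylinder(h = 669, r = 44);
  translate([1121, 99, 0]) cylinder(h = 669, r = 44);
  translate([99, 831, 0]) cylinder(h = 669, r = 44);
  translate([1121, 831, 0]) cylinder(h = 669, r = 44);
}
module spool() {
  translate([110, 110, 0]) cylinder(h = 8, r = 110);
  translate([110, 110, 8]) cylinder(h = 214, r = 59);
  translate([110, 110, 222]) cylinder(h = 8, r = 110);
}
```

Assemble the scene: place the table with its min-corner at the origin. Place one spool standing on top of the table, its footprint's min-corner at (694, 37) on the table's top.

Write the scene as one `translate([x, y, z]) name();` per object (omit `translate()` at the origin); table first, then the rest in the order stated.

table();
translate([694, 37, 700]) spool();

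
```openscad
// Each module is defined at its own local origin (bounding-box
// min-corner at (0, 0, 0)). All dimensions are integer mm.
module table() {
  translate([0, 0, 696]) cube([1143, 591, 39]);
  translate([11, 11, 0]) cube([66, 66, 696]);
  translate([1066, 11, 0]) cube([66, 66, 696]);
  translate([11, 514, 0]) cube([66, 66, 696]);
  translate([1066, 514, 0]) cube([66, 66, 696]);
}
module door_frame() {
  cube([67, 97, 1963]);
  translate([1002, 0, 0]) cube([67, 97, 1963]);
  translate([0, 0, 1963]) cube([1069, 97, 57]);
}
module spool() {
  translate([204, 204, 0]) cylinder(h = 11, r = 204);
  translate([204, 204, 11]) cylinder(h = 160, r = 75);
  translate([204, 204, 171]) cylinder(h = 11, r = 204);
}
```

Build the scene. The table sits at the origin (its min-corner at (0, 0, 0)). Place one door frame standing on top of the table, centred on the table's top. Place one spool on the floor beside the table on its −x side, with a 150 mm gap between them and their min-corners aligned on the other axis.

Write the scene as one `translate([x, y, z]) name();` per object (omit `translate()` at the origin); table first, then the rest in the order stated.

table();
translate([37, 247, 735]) door_frame();
translate([-558, 0, 0]) spool();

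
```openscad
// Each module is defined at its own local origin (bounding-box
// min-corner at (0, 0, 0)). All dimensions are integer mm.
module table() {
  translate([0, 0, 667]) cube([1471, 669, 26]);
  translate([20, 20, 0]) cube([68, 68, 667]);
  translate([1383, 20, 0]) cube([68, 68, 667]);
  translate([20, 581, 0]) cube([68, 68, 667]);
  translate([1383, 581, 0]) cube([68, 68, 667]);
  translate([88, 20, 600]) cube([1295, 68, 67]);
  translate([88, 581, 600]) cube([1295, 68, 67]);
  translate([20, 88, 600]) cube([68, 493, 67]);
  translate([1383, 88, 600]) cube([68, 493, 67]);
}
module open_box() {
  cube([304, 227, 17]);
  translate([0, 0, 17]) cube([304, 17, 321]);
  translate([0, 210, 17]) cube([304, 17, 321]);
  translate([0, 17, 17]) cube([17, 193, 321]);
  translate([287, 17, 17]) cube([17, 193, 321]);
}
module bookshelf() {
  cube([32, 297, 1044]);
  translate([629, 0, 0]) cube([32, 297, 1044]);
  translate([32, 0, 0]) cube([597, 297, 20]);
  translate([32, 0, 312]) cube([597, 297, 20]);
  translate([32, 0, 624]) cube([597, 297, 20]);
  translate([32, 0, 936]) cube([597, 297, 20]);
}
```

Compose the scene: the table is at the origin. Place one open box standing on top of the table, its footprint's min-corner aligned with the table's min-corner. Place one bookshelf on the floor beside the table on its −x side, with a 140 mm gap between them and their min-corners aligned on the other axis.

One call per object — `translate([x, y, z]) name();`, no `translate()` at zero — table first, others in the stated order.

table();
translate([0, 0, 693]) open_box();
translate([-801, 0, 0]) bookshelf();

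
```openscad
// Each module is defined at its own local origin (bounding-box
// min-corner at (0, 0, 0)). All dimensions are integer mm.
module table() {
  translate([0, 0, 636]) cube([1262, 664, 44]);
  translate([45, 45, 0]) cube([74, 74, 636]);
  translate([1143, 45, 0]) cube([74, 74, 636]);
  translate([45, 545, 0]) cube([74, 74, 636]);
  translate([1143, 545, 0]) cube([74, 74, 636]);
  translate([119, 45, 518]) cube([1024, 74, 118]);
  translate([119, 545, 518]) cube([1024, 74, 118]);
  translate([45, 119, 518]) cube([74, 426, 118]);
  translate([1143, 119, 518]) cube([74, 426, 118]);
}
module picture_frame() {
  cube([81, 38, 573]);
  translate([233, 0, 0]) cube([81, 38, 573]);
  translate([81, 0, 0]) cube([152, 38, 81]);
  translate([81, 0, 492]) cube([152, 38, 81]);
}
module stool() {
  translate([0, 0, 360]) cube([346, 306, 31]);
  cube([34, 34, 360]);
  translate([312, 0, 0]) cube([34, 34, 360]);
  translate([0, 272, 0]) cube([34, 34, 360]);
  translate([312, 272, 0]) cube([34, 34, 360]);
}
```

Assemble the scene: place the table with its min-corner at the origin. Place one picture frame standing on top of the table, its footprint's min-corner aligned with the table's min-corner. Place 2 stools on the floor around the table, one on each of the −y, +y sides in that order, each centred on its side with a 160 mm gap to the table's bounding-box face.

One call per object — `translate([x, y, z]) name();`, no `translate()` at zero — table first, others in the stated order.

table();
translate([0, 0, 680]) picture_frame();
translate([458, -466, 0]) stool();
translate([458, 824, 0]) stool();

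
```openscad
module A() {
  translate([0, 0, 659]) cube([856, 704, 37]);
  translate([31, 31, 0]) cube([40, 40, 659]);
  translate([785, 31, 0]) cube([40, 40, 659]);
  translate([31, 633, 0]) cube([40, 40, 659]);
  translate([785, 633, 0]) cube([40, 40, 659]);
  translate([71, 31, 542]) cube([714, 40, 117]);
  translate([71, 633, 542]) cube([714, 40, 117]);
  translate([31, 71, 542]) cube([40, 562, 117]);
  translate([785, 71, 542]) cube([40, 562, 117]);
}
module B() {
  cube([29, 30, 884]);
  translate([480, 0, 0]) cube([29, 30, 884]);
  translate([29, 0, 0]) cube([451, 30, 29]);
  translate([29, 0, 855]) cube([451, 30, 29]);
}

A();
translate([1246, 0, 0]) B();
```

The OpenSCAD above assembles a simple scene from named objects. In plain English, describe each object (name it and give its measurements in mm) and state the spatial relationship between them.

A is a table with a 856×704 mm rectangular top, 37 mm thick, top surface at z = 696 mm, supported by four 40×40 mm square legs, each inset 31 mm from the nearest pair of top edges, running from the floor. Four apron rails, 40 mm thick and 117 mm tall, run between adjacent legs with their top edges flush with the underside of the top and their outer faces flush with the legs' outer faces.

B is a picture frame with a 451×826 mm rectangular opening (x by z) and a uniform 29 mm border on every side. Frame depth is 30 mm along y. It is built from two vertical stiles running the full outside height and two horizontal rails spanning the gap between the stiles.

The picture frame is on the floor beside the table on its +x side.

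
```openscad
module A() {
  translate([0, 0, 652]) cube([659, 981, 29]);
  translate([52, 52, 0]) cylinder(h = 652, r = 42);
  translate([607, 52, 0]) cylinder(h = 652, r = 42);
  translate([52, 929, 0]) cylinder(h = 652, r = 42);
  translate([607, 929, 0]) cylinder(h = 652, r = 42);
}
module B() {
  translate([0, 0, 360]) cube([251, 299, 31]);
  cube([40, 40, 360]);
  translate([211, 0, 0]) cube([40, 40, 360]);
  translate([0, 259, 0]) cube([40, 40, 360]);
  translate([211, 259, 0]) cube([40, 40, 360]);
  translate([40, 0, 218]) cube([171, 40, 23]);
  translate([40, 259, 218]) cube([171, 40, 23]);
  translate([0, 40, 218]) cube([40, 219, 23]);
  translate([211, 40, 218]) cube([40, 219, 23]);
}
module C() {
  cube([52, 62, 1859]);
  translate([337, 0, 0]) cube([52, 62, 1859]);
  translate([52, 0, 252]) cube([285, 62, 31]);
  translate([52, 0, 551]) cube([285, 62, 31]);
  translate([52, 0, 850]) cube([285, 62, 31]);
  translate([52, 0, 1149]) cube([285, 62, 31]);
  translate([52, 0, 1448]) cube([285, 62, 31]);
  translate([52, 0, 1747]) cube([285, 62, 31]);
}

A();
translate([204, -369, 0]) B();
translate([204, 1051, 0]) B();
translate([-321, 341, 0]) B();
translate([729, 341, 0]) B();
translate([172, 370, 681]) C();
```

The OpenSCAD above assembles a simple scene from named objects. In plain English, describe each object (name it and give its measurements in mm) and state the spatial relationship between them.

A is a table: top 659 mm (x) × 981 mm (y), 29 mm thick, upper face at z = 681 mm, on four round legs of 84 mm diameter, each leg's bounding box inset 10 mm from the nearest pair of top edges, running from z = 0 to the bottom of the top.

B is a simple wooden stool: a rectangular seat 251 mm (x) by 299 mm (y), 31 mm thick, top face at z = 391 mm, on four square legs, each 40×40 mm in cross-section. The legs rest on z = 0, each flush with a corner of the seat. Four stretchers, 40 mm wide and 23 mm tall, connect adjacent legs with their undersides at z = 218 mm, each running between the inner faces of the legs it joins and aligned with the legs' outer faces on the other axis.

C is a wooden ladder with two side rails of 52×62 mm section and 1859 mm height, set 389 mm apart overall. Between them run 6 rectangular rungs (62 mm deep, 31 mm thick), front faces flush with the rails' −y face. The bottom of the first rung is 252 mm above the floor and each subsequent rung is 299 mm higher than the one below.

Four stools sit around the table at the −y, +y, −x, +x sides. The ladder is on top of the table.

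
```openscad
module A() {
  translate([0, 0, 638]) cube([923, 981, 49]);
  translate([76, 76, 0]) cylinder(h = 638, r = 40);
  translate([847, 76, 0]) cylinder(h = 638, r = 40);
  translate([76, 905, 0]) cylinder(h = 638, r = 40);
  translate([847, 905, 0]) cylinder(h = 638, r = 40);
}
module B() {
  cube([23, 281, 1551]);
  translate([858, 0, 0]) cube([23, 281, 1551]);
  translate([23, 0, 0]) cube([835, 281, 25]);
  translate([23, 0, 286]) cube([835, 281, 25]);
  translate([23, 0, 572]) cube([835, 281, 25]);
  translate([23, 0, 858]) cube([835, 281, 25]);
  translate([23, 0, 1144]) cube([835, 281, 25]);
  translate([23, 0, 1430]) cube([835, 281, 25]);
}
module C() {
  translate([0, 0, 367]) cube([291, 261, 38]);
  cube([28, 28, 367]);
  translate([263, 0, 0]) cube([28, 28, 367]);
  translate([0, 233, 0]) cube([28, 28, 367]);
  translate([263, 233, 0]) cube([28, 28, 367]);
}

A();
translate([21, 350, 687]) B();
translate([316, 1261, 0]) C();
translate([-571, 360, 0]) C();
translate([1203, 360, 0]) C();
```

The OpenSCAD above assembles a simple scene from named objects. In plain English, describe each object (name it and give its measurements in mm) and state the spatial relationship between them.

A is a table: top 923 mm (x) × 981 mm (y), 49 mm thick, upper face at z = 687 mm, on four round legs of 80 mm diameter, each leg's bounding box inset 36 mm from the nearest pair of top edges, running from z = 0 to the bottom of the top.

B is a bookshelf 881 mm wide overall, 281 mm deep and 1551 mm tall. The two sides are 23 mm thick vertical panels. 6 horizontal shelves of 25 mm thickness span between the inner faces of the sides; the lowest shelf sits on the floor and shelves are stacked with a clear vertical gap of 261 mm between each pair.

C is a four-legged stool. The seat is 291×261 mm, 38 mm thick, top at z = 405 mm. It stands on four square legs, each 28×28 mm in cross-section, from z = 0 to the seat underside, each flush with a corner of the seat.

The bookshelf is on top of the table, centred. Three stools sit around the table at the +y, −x, +x sides.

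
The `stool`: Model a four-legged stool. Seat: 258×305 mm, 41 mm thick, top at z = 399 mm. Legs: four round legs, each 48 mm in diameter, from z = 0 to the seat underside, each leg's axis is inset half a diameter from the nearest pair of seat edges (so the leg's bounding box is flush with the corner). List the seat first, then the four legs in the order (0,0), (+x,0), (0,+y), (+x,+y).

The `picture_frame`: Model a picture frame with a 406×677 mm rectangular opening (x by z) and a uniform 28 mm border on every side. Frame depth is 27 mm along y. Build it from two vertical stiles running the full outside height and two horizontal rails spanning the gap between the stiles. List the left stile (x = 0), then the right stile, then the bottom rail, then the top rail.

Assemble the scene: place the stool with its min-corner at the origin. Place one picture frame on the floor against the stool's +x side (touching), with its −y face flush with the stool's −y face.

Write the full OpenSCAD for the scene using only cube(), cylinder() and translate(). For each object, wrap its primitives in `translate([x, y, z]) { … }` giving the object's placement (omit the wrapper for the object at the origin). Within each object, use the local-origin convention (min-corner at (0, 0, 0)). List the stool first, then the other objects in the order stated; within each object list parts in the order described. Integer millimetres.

translate([0, 0, 358]) cube([258, 305, 41]);
translate([24, 24, 0]) cylinder(h = 358, r = 24);
translate([234, 24, 0]) cylinder(h = 358, r = 24);
translate([24, 281, 0]) cylinder(h = 358, r = 24);
translate([234, 281, 0]) cylinder(h = 358, r = 24);
translate([258, 0, 0]) {
  cube([28, 27, 733]);
  translate([434, 0, 0]) cube([28, 27, 733]);
  translate([28, 0, 0]) cube([406, 27, 28]);
  translate([28, 0, 705]) cube([406, 27, 28]);
}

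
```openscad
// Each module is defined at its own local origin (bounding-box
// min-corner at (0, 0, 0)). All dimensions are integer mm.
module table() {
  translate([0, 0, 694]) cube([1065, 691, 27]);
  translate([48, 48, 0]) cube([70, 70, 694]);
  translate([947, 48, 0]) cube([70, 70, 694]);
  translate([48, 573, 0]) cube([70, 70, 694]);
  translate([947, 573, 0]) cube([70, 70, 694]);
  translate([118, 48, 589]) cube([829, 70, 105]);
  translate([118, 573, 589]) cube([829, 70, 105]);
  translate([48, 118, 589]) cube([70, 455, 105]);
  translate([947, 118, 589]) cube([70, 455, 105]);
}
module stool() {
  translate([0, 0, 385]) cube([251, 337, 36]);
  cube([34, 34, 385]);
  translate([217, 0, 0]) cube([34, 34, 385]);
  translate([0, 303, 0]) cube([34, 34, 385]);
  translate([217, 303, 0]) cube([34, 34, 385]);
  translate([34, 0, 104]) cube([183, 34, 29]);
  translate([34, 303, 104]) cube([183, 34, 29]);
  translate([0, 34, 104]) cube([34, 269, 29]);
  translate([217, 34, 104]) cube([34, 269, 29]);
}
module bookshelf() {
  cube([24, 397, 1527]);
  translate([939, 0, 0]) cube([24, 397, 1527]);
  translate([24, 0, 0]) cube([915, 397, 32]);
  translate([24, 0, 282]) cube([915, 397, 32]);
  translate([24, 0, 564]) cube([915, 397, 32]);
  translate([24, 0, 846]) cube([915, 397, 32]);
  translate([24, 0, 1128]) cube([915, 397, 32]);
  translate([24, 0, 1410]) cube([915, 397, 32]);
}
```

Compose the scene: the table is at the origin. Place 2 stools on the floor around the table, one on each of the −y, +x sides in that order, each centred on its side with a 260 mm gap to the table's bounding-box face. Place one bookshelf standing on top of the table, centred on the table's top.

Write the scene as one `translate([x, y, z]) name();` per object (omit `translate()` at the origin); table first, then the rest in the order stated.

table();
translate([407, -597, 0]) stool();
translate([1325, 177, 0]) stool();
translate([51, 147, 721]) bookshelf();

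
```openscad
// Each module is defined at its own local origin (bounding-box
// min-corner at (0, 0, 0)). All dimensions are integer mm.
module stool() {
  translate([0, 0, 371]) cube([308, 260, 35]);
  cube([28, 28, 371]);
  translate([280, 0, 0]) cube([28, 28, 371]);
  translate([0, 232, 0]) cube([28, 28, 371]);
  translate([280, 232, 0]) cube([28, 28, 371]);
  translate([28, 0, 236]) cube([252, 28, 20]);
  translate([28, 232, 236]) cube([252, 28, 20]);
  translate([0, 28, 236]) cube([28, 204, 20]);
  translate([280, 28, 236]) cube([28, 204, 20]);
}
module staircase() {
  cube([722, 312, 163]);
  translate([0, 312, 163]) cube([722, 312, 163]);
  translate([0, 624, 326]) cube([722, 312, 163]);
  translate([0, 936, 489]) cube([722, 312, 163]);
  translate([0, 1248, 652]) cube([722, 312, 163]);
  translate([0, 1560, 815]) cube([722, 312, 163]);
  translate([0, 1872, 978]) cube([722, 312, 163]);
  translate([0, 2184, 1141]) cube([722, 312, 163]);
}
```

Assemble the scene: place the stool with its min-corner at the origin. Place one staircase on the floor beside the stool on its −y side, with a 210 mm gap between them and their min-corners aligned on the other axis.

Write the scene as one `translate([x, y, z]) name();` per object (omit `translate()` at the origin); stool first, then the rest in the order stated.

stool();
translate([0, -2706, 0]) staircase();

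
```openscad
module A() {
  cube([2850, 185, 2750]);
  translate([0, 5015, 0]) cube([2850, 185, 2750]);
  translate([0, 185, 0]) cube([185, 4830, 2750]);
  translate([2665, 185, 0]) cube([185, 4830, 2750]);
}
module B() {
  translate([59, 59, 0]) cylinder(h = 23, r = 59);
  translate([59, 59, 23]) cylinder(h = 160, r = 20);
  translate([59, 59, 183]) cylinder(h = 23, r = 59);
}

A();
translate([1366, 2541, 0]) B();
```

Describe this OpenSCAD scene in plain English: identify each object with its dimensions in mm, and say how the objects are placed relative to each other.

A is a box-shaped house frame (walls only): outside footprint 2850×5200 mm, wall height 2750 mm, wall thickness 185 mm. The two y-facing walls run the full x-width; the two x-facing walls fit between the inner faces of the y-facing walls.

B is a spool: two coaxial disc flanges of radius 59 mm and thickness 23 mm, joined by a core cylinder of radius 20 mm and height 160 mm. The lower flange rests on z = 0 and the three cylinders share a vertical axis.

The spool sits inside the house frame, centred.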